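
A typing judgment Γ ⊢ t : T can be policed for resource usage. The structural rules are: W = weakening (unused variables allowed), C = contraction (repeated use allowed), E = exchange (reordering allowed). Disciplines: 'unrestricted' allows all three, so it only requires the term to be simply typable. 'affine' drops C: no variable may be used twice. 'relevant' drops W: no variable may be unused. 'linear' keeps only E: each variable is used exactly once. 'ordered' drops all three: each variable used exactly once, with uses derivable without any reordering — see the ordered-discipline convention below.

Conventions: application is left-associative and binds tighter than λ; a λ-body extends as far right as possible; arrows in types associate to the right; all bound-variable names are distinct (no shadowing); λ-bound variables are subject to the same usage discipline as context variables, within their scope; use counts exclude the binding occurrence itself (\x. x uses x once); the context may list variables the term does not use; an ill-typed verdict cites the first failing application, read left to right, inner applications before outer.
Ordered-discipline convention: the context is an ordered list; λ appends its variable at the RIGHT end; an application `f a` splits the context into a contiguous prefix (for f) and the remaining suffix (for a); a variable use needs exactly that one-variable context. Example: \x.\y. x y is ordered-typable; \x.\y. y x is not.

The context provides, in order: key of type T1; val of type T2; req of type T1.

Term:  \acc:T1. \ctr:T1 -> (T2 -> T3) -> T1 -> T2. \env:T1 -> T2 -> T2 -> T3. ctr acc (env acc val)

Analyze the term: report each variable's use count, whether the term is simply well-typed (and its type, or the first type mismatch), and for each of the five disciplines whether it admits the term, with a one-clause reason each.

usage: key=0; val=1; req=0; acc (bound)=2; ctr (bound)=1; env (bound)=1
use order (left to right): ctr, acc, env, acc, val
typing: the term checks, with type T1 -> (T1 -> (T2 -> T3) -> T1 -> T2) -> (T1 -> T2 -> T2 -> T3) -> T1 -> T2
ordered ✗ (uses contraction: acc ×2; key, req never used (weakening))
linear ✗ (uses contraction: acc ×2; key, req never used (weakening))
affine ✗ (uses contraction: acc ×2)
relevant ✗ (key, req never used (weakening))
unrestricted ✓ (typability at T1 -> (T1 -> (T2 -> T3) -> T1 -> T2) -> (T1 -> T2 -> T2 -> T3) -> T1 -> T2 is all that's needed)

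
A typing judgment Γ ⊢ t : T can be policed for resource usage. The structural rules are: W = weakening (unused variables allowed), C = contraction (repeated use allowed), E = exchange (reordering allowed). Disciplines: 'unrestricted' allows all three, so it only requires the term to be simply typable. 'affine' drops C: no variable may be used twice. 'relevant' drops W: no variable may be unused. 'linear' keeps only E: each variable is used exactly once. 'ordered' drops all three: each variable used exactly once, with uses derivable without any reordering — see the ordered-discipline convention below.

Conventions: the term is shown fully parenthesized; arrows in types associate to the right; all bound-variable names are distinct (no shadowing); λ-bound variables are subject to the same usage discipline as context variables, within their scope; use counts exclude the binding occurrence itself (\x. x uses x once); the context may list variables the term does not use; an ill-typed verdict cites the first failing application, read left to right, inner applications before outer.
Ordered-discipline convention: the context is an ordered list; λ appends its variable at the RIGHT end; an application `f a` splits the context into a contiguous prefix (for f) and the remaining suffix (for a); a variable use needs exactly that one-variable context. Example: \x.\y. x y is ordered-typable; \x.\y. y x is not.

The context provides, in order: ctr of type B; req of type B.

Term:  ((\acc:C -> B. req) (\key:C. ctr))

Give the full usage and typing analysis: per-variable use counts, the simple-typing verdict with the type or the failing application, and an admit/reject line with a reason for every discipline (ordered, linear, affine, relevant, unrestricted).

variable uses: ctr: 1, req: 1, acc (bound): 0, key (bound): 0
use order (left to right): req, ctr
typing: well-typed — term : B
ordered ✗ (needs weakening: acc, key unused)
linear ✗ (needs weakening: acc, key unused)
affine ✓ (at most one use each (ctr, req, acc, key))
relevant ✗ (needs weakening: acc, key unused)
unrestricted ✓ (typability at B is all that's needed)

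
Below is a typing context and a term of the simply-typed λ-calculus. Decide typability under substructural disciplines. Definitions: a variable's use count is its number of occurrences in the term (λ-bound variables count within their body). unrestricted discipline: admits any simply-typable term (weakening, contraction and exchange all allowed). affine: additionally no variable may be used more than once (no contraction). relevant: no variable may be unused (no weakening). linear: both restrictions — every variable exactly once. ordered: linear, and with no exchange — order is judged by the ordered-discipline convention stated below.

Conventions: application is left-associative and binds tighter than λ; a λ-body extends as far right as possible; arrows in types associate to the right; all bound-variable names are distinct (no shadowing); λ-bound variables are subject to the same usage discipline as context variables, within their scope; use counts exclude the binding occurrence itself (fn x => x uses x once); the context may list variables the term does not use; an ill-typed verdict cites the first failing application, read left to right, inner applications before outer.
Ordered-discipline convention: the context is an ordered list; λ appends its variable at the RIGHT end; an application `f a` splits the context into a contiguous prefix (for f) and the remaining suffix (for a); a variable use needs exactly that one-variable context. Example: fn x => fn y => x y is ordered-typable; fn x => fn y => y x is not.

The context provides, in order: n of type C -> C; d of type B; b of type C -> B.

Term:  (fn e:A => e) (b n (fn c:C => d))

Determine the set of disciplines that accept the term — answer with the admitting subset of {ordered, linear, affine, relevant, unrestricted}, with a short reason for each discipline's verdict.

admitted in: none
usage: n=1, d=1, b=1, e (λ-bound)=1, c (λ-bound)=0
left-to-right use order: e, b, n, d
typing: ill-typed: argument of type C -> C where C is required
ordered: ✗ — a type mismatch blocks all five
linear: ✗ — the type mismatch rejects it
affine: ✗ — not simply typable
relevant: ✗ — fails simple typing
unrestricted: ✗ — a type mismatch blocks all five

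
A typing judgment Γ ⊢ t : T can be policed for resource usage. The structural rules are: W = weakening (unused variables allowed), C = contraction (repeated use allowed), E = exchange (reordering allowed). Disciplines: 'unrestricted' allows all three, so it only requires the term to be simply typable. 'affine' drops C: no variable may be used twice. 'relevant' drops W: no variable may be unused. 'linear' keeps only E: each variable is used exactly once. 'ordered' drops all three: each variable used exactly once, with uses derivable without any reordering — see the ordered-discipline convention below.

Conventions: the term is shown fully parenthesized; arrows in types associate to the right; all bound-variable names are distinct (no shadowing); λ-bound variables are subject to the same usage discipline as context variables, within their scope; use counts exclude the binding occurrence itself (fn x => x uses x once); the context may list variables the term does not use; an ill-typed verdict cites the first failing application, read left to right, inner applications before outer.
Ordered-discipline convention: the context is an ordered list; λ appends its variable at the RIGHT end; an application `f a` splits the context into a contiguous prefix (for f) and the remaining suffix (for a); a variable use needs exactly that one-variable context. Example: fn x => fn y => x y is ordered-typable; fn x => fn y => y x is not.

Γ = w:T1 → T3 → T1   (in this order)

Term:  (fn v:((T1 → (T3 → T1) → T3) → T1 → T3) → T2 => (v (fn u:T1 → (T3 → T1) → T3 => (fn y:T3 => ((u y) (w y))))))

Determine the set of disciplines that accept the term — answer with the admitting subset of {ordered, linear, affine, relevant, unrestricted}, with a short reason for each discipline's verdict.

admitted by: none
counts: w: 1×; v (λ-bound): 1×; u (λ-bound): 1×; y (λ-bound): 2×
use order (left to right): v, u, y, w, y
typing: ill-typed: an application expects T1 but receives T3
ordered ✗ (fails simple typing)
linear ✗ (a type mismatch blocks all five)
affine ✗ (the type mismatch rejects it)
relevant ✗ (not simply typable)
unrestricted ✗ (fails simple typing)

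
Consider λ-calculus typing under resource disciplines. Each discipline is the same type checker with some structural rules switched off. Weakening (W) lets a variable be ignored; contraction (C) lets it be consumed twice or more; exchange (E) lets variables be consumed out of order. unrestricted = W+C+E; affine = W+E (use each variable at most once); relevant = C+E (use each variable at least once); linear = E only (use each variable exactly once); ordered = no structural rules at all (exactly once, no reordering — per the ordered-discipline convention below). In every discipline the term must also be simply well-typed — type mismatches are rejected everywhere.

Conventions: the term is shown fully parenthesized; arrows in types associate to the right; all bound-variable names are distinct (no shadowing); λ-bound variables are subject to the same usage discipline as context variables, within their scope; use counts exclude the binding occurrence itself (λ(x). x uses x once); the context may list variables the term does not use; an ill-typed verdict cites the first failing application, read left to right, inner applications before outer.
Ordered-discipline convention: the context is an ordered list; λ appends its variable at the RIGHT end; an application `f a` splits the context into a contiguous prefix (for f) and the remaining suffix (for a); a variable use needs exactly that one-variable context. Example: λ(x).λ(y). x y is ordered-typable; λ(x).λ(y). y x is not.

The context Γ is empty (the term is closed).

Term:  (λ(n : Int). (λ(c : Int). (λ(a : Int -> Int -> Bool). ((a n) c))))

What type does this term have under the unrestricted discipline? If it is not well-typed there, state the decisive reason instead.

term : Int -> Int -> (Int -> Int -> Bool) -> Bool
counts: n [bound]: 1; c [bound]: 1; a [bound]: 1
order of uses: a, n, c
typing: well-typed — term : Int -> Int -> (Int -> Int -> Bool) -> Bool
per-discipline verdicts: ordered ✗ | linear ✓ | affine ✓ | relevant ✓ | unrestricted ✓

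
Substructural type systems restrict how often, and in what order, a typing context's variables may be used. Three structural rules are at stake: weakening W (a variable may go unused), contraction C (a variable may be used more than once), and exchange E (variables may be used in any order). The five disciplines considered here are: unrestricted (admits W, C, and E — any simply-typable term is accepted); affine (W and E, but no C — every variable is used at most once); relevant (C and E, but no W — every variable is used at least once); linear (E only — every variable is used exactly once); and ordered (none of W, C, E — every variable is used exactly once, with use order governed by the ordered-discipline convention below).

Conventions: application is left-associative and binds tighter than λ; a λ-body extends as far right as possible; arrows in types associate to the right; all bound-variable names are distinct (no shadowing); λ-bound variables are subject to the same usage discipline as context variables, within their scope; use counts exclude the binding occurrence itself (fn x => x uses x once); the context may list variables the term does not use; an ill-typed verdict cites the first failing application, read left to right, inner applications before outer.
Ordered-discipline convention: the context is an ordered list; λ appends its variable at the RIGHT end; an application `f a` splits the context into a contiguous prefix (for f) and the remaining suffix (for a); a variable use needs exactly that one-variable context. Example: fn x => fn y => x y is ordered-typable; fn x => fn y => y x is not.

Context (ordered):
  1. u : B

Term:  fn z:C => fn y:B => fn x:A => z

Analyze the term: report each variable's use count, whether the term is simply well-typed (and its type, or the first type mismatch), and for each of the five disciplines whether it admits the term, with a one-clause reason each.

counts: u: 0×, z (λ-bound): 1×, y (λ-bound): 0×, x (λ-bound): 0×
use order (left to right): z
typing: well-typed — term : C -> B -> A -> C
ordered ✗ (u, y, x never used (weakening))
linear ✗ (u, y, x never used (weakening))
affine ✓ (none of u, z, y, x used more than once)
relevant ✗ (u, y, x never used (weakening))
unrestricted ✓ (well-typed at C -> B -> A -> C; no restrictions here)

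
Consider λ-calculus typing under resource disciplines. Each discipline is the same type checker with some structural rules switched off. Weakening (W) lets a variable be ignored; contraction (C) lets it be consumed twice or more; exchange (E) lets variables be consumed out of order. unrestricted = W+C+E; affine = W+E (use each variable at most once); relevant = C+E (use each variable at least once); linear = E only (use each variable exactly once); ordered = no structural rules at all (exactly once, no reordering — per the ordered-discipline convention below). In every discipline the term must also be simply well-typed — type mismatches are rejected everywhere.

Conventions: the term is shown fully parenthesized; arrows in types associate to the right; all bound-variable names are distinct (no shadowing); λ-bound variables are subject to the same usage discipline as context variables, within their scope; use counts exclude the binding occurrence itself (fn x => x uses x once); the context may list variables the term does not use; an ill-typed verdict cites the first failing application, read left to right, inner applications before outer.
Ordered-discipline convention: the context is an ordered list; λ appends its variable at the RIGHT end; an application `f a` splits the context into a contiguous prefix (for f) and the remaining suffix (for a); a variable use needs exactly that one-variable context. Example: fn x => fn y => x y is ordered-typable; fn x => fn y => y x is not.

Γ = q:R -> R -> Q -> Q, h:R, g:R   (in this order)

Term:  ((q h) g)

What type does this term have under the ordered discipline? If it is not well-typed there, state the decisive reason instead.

term : Q -> Q
variable uses: q: 1×; h: 1×; g: 1×
order of uses: q, h, g
typing: well-typed at Q -> Q
all disciplines: ordered ✓ · linear ✓ · affine ✓ · relevant ✓ · unrestricted ✓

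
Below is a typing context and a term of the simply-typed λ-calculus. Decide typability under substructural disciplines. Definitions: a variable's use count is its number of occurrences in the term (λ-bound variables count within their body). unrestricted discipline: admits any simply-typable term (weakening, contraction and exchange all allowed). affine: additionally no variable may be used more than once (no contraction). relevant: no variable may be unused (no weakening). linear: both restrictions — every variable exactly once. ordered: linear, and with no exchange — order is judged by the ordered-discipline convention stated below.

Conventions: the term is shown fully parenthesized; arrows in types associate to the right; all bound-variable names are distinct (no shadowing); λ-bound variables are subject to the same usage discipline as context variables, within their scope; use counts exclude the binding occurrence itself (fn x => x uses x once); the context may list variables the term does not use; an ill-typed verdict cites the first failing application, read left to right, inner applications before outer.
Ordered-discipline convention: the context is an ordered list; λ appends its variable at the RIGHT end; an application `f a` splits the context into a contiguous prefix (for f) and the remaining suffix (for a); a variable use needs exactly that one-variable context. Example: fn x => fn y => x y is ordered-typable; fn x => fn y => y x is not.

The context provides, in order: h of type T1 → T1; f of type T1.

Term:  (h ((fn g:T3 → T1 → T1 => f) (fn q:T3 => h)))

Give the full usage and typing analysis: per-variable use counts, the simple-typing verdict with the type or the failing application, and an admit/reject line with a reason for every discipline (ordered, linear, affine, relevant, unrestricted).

counts: h ×2; f ×1; g [bound] ×0; q [bound] ×0
uses in reading order: h, f, h
typing: well-typed — term : T1
ordered: ✗, repeated use of h ×2; unused: g, q — weakening required
linear: ✗, repeated use of h ×2; unused: g, q — weakening required
affine: ✗, repeated use of h ×2
relevant: ✗, unused: g, q — weakening required
unrestricted: ✓, type-checks (T1) and nothing is barred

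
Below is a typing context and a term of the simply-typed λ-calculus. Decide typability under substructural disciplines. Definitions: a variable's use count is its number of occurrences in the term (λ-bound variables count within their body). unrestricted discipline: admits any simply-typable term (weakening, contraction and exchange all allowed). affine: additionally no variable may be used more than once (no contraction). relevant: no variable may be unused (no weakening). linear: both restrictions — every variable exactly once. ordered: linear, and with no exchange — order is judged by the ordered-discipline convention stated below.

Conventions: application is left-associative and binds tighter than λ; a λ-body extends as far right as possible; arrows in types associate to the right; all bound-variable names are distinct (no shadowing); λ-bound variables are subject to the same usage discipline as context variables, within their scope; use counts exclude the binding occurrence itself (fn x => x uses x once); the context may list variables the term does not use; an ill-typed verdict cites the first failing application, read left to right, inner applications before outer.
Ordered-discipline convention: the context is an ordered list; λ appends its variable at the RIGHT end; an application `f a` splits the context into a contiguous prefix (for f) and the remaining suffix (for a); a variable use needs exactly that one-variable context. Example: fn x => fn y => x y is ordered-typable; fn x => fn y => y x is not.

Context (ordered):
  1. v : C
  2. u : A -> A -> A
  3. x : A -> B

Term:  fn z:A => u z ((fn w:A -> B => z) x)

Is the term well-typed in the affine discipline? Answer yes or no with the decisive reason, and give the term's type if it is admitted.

no — z ×2 used more than once (contraction)
variable uses: v ×0; u ×1; x ×1; z (λ-bound) ×2; w (λ-bound) ×0
uses in reading order: u, z, z, x
typing: well-typed — term : A -> A
per-discipline verdicts: ordered ✗ | linear ✗ | affine ✗ | relevant ✗ | unrestricted ✓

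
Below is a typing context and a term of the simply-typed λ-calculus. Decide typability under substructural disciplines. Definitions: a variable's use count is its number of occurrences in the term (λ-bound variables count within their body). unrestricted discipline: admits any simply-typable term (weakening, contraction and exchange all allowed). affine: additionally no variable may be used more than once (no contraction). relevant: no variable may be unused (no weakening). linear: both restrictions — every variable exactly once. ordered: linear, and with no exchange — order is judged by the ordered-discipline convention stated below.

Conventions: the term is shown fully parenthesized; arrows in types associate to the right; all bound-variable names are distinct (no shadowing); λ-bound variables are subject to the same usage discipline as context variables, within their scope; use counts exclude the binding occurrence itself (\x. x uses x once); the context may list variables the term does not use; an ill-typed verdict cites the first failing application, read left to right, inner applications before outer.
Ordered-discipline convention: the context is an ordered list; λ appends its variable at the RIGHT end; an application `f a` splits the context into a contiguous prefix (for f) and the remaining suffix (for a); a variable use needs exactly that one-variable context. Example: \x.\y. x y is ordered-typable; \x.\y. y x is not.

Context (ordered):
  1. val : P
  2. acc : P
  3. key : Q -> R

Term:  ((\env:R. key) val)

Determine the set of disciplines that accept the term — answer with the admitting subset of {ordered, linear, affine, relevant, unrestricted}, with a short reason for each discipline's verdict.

admitting disciplines: none
variable uses: val: 1×, acc: 0×, key: 1×, env [bound]: 0×
left-to-right use order: key, val
typing: ill-typed: an argument P mismatches the expected R
ordered: ✗ — not simply typable
linear: ✗ — fails simple typing
affine: ✗ — a type mismatch blocks all five
relevant: ✗ — the type mismatch rejects it
unrestricted: ✗ — not simply typable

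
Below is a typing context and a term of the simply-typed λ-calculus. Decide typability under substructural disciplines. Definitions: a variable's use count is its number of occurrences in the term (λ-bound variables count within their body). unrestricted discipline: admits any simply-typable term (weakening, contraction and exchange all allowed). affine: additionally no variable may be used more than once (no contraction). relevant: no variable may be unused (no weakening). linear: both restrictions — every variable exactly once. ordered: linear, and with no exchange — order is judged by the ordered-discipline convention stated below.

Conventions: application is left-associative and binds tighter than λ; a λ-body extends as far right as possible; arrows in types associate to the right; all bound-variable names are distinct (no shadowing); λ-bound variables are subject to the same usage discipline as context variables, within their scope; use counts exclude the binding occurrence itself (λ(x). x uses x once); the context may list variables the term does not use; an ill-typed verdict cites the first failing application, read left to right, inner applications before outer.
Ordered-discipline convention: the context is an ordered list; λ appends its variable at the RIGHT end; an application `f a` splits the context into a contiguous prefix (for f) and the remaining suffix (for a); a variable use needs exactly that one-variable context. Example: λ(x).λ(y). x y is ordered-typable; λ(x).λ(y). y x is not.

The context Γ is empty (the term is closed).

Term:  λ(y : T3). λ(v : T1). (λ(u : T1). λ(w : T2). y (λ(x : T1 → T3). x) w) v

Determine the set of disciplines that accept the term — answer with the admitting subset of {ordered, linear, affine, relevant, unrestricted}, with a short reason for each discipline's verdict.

admitted by: none
variable uses: y (bound): 1×, v (bound): 1×, u (bound): 0×, w (bound): 1×, x (bound): 1×
uses in reading order: y, x, w, v
typing: ill-typed: applying a non-function (T3)
ordered ✗ (a type mismatch blocks all five)
linear ✗ (the type mismatch rejects it)
affine ✗ (not simply typable)
relevant ✗ (fails simple typing)
unrestricted ✗ (a type mismatch blocks all five)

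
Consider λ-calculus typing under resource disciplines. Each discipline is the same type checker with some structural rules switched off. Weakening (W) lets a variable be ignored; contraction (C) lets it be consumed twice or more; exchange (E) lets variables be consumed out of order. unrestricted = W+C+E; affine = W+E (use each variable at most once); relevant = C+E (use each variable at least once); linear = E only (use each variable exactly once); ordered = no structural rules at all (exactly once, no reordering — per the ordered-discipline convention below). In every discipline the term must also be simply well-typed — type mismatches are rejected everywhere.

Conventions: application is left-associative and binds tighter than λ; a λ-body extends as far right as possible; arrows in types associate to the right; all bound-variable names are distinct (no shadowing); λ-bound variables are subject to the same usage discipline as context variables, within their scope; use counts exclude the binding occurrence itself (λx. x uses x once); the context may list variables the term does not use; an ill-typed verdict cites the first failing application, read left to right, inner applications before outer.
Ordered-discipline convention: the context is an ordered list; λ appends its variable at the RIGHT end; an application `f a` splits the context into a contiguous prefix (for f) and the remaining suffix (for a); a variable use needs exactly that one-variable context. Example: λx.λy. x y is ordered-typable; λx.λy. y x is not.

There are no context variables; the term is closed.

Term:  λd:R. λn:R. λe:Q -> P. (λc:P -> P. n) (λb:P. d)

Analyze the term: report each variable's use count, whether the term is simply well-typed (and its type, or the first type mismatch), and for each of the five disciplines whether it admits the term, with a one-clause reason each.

counts: d [bound] ×1, n [bound] ×1, e [bound] ×0, c [bound] ×0, b [bound] ×0
left-to-right use order: n, d
typing: ill-typed: an application expects P -> P but receives P -> R
ordered: ✗, the type mismatch rejects it
linear: ✗, not simply typable
affine: ✗, fails simple typing
relevant: ✗, a type mismatch blocks all five
unrestricted: ✗, the type mismatch rejects it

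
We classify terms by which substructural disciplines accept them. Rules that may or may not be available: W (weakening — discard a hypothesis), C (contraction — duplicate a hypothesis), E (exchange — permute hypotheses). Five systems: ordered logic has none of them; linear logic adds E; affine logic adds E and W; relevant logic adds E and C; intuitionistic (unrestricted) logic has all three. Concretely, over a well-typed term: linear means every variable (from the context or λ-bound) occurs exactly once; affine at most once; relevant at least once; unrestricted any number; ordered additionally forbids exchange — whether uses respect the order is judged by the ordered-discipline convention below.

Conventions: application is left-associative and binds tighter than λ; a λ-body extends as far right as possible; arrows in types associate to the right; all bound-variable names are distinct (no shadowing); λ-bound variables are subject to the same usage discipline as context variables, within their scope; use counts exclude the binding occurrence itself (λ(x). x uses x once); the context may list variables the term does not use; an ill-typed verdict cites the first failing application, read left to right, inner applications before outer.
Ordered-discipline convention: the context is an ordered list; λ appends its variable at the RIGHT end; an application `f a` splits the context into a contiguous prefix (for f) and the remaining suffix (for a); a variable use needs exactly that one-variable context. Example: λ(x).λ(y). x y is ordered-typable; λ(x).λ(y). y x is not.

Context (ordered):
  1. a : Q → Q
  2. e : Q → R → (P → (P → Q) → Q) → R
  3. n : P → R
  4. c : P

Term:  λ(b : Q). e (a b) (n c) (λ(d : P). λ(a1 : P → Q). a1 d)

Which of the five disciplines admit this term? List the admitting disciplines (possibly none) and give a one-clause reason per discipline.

admitted by: linear, affine, relevant, unrestricted
variable uses: a: 1, e: 1, n: 1, c: 1, b (λ-bound): 1, d (λ-bound): 1, a1 (λ-bound): 1
use order (left to right): e, a, b, n, c, a1, d
typing: ✓ — Q → R
ordered ✗ (no ordered split (uses run e, a, b, n, c, a1, d))
linear ✓ (a, e, n, c, b, d, a1: one use apiece)
affine ✓ (at most one use each (a, e, n, c, b, d, a1))
relevant ✓ (a, e, n, c, b, d, a1: all used, weakening unneeded)
unrestricted ✓ (type-checks (Q → R) and nothing is barred)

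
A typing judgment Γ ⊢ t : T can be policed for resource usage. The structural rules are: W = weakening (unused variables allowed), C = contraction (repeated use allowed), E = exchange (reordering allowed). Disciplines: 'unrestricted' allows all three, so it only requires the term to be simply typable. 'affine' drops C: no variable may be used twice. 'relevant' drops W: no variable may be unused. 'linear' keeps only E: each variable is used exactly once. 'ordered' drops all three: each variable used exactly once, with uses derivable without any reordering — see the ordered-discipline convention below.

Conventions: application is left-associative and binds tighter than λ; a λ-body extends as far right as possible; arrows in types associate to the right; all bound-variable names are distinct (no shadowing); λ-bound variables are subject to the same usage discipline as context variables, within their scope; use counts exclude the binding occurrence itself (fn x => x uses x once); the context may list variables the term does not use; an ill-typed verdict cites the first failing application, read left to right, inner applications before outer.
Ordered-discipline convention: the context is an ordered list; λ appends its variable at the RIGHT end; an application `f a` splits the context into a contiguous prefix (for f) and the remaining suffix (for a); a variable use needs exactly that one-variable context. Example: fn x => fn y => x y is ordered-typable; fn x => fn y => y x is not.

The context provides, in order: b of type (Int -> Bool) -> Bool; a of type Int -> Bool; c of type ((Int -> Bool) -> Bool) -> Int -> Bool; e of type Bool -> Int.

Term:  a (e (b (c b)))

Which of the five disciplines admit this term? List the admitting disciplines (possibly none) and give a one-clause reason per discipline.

admitted by: relevant, unrestricted
counts: b ×2; a ×1; c ×1; e ×1
left-to-right use order: a, e, b, c, b
typing: well-typed — term : Bool
ordered ✗ (uses contraction: b ×2)
linear ✗ (uses contraction: b ×2)
affine ✗ (uses contraction: b ×2)
relevant ✓ (at least one use each (b, a, c, e))
unrestricted ✓ (simply typable at Bool; W, C, E all held)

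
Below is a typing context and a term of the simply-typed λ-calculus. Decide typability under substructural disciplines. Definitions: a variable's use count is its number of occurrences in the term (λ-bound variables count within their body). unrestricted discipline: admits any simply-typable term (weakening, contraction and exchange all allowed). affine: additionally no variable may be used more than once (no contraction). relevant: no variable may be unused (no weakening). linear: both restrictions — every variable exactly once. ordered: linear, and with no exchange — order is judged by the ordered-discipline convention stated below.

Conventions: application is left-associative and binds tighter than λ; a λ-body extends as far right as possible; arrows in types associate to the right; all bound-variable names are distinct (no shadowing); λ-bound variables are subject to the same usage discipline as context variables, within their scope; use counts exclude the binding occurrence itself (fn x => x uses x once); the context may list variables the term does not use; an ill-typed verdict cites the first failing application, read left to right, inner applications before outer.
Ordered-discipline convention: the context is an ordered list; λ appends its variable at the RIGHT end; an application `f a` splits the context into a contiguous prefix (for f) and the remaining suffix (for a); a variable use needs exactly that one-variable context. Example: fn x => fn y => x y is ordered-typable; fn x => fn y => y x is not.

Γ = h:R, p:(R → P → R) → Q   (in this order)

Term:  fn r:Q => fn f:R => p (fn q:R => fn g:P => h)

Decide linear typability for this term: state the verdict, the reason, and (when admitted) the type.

no — r, f, q, g left unused
usage: h: 1×, p: 1×, r [bound]: 0×, f [bound]: 0×, q [bound]: 0×, g [bound]: 0×
left-to-right use order: p, h
typing: ✓ — Q → R → Q
all disciplines: ordered ✗, linear ✗, affine ✓, relevant ✗, unrestricted ✓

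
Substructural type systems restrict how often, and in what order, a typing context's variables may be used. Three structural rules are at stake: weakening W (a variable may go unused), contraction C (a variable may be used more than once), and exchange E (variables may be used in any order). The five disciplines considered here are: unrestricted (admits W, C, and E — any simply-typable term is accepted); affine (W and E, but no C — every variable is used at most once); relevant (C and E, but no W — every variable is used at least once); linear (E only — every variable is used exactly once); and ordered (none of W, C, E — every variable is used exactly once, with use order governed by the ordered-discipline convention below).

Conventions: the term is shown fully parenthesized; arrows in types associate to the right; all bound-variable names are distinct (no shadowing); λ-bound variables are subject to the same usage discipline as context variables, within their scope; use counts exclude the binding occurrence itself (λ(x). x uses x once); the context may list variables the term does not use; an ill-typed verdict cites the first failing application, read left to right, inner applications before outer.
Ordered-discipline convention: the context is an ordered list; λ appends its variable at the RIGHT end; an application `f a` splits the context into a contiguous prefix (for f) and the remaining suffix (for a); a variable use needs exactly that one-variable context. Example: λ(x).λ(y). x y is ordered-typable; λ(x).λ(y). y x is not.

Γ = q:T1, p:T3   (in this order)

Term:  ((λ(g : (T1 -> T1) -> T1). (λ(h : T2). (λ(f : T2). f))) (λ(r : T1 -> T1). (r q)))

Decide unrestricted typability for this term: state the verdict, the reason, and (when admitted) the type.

yes — simply typable at T2 -> T2 -> T2; W, C, E all held; term : T2 -> T2 -> T2
counts: q: 1; p: 0; g (λ-bound): 0; h (λ-bound): 0; f (λ-bound): 1; r (λ-bound): 1
left-to-right use order: f, r, q
typing: the term checks, with type T2 -> T2 -> T2
across the five disciplines: ordered ✗; linear ✗; affine ✓; relevant ✗; unrestricted ✓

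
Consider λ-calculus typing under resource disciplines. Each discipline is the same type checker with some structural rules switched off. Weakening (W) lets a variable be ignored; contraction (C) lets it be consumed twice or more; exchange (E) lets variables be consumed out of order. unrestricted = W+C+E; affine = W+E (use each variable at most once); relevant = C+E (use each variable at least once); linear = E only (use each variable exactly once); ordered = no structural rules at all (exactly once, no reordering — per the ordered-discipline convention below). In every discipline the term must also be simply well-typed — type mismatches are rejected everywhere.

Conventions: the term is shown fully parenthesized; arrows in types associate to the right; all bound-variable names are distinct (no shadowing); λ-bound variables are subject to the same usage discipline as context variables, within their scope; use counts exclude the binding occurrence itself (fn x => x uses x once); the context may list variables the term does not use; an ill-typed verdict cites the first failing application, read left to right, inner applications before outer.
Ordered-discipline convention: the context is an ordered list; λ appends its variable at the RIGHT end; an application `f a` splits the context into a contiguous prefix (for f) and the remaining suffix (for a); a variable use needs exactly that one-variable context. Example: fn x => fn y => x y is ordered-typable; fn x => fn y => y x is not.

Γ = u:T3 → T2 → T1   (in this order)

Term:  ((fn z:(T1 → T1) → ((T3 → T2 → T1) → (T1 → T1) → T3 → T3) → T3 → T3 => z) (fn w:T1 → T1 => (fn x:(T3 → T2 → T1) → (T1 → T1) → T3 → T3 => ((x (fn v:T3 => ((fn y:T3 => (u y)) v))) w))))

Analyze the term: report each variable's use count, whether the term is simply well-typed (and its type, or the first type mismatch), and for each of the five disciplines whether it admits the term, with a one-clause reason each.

use counts: u=1; z (λ-bound)=1; w (λ-bound)=1; x (λ-bound)=1; v (λ-bound)=1; y (λ-bound)=1
left-to-right use order: z, x, u, y, v, w
typing: ✓ — (T1 → T1) → ((T3 → T2 → T1) → (T1 → T1) → T3 → T3) → T3 → T3
ordered: ✗, no contiguous prefix/suffix split fits z, x, u, y, v, w
linear: ✓, exactly-once usage across u, z, w, x, v, y
affine: ✓, no duplicate uses among u, z, w, x, v, y
relevant: ✓, at least one use each (u, z, w, x, v, y)
unrestricted: ✓, well-typed at (T1 → T1) → ((T3 → T2 → T1) → (T1 → T1) → T3 → T3) → T3 → T3; no restrictions here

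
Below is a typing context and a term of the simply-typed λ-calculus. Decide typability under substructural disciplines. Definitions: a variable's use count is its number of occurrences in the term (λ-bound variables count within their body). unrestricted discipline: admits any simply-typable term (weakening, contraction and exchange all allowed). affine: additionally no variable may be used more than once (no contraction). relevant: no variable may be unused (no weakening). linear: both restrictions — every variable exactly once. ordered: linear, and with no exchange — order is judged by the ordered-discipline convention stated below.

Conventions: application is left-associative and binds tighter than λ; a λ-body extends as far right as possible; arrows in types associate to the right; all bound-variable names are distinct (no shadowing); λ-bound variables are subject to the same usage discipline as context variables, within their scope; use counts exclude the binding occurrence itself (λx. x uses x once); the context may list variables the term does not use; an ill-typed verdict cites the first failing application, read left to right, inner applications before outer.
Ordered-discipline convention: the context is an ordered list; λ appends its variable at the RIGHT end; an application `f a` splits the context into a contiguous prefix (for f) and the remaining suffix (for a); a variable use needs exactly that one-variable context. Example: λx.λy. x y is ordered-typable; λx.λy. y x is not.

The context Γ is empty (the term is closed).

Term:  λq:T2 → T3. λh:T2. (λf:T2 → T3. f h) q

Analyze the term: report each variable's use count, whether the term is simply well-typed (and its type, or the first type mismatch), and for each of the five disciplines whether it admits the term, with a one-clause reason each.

use counts: q [bound]: 1, h [bound]: 1, f [bound]: 1
uses in reading order: f, h, q
typing: ✓ — (T2 → T3) → T2 → T3
ordered: ✗ — no ordered split (uses run f, h, q)
linear: ✓ — q, h, f: one use apiece
affine: ✓ — no duplicate uses among q, h, f
relevant: ✓ — at least one use each (q, h, f)
unrestricted: ✓ — well-typed at (T2 → T3) → T2 → T3; no restrictions here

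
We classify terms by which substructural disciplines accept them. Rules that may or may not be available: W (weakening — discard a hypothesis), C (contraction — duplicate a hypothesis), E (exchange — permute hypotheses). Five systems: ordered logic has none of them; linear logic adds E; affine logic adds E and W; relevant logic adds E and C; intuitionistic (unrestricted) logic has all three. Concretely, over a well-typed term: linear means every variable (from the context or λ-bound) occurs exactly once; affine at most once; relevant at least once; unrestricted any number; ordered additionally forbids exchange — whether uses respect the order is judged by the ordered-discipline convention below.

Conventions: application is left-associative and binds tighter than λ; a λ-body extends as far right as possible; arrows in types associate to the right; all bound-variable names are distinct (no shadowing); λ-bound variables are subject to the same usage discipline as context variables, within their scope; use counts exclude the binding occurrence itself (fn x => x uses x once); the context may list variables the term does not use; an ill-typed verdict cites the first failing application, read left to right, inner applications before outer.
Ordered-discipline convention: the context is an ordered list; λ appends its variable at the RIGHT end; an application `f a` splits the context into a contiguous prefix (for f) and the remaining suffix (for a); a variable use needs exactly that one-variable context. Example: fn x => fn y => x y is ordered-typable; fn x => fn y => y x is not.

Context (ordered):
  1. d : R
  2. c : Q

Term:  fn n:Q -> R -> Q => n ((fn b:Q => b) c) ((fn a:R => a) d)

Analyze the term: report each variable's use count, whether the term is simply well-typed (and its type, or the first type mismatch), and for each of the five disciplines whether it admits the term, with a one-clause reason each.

use counts: d: 1, c: 1, n [bound]: 1, b [bound]: 1, a [bound]: 1
use order (left to right): n, b, c, a, d
typing: well-typed — term : (Q -> R -> Q) -> Q
ordered: ✗, use order n, b, c, a, d needs exchange
linear: ✓, exactly-once usage across d, c, n, b, a
affine: ✓, at most one use each (d, c, n, b, a)
relevant: ✓, none of d, c, n, b, a goes unused
unrestricted: ✓, typability at (Q -> R -> Q) -> Q is all that's needed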